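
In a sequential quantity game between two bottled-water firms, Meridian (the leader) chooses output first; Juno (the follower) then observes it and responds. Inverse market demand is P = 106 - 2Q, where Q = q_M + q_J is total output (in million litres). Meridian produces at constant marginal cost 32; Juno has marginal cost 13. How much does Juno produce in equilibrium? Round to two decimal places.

Solve by backward induction. Given q_M, the follower Juno maximises π_J = (106 - 2q_M - 2q_J)q_J - 13q_J.
Follower FOC: 93 - 2q_M - 4q_J = 0, so q_J(q_M) = (93 - 2q_M)/4.
Meridian substitutes q_J(q_M) into its own profit: π_M = q_M(106 - 2q_M - (93 - 2q_M)/2) - 32q_M = (119/2 - q_M)q_M - 32q_M.
Maximising: ∂π_M/∂q_M = 55/2 - 2q_M = 0, giving q_M = 55/4.
Then q_J = (93 - 2·(55/4))/4 = 131/8.

16.38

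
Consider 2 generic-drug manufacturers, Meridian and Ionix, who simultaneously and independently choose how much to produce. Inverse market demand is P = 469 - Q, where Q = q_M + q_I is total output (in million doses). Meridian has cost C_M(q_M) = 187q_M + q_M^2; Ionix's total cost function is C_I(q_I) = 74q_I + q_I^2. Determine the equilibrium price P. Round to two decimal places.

Meridian's profit: π_M = (469 - Q)q_M - (187q_M + q_M²). Setting ∂π_M/∂q_M = 0: 282 - 4q_M - (q_I) = 0.
Ionix's profit: π_I = (469 - Q)q_I - (74q_I + q_I²). Setting ∂π_I/∂q_I = 0: 395 - 4q_I - (q_M) = 0.
Rearranging gives the reaction functions q_M = (282 - q_I)/4 and q_I = (395 - q_M)/4.
Substituting one into the other gives q_M = 733/15 and q_I = 1298/15.
Total output Q = 677/5, so price P = 469 - 677/5 = 1668/5.

333.60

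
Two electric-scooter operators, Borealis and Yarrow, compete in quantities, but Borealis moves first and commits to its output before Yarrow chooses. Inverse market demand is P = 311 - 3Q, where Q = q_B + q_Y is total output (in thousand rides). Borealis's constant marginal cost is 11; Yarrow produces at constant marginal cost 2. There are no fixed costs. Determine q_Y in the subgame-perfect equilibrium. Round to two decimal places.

27.25

The follower Yarrow best-responds to any q_B: π_Y = (311 - 3Q)q_Y - 2q_Y.
Setting the follower's marginal profit to zero, 309 - 3q_B - 6q_Y = 0, i.e. q_Y = (309 - 3q_B)/6.
The leader anticipates this reaction. Substituting into P = 311 - 3Q gives P = 313/2 - (3/2)q_B, so π_B = (313/2 - (3/2)q_B)q_B - 11q_B.
Maximising: ∂π_B/∂q_B = 291/2 - 3q_B = 0, giving q_B = 97/2.
Then q_Y = (309 - 3·(97/2))/6 = 109/4.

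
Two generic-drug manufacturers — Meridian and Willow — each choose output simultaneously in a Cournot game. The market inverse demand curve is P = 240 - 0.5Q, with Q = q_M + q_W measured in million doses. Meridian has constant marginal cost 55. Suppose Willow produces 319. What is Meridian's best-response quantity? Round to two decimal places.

25.50

With the rival's output fixed at 319, Meridian's profit is π_M = (240 - (1/2)·319 - (1/2)q_M)q_M - (55q_M) = (161/2 - (1/2)q_M)q_M - (55q_M).
∂π_M/∂q_M = 51/2 - q_M = 0, so q_M = 51/2.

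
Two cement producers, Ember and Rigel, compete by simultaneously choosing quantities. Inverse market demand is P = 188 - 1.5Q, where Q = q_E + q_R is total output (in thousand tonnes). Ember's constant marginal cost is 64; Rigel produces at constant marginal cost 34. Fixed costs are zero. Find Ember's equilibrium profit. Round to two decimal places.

Ember's profit: π_E = (188 - 1.5Q)q_E - (64q_E). Setting ∂π_E/∂q_E = 0: 124 - 3q_E - (3/2)(q_R) = 0.
Rigel's profit: π_R = (188 - 1.5Q)q_R - (34q_R). Setting ∂π_R/∂q_R = 0: 154 - 3q_R - (3/2)(q_E) = 0.
Rearranging gives the reaction functions q_E = (124 - (3/2)q_R)/3 and q_R = (154 - (3/2)q_E)/3.
Solving the pair: q_E = 188/9, q_R = 368/9.
Price P = 188 - (3/2)·(556/9) = 286/3.
Ember's profit: (286/3 - 64)·(188/9) = 654.5185.

654.52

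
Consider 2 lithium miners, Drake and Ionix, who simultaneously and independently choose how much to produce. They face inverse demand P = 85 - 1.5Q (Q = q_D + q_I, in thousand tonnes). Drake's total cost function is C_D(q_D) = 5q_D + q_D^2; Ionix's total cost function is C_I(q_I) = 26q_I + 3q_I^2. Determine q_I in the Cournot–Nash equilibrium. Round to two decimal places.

Drake's profit: π_D = (85 - 1.5Q)q_D - (5q_D + q_D²). Setting ∂π_D/∂q_D = 0: 80 - 5q_D - (3/2)(q_I) = 0.
Ionix's profit: π_I = (85 - 1.5Q)q_I - (26q_I + 3q_I²). Setting ∂π_I/∂q_I = 0: 59 - 9q_I - (3/2)(q_D) = 0.
So q_D = (80 - (3/2)q_I)/5 and q_I = (59 - (3/2)q_D)/9.
Substituting one into the other gives q_D = 842/57 and q_I = 700/171.

4.09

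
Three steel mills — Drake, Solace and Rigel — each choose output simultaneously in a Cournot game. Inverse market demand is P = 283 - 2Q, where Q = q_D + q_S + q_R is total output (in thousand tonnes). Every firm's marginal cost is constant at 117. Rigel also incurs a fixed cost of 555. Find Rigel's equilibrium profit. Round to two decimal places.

306.13

A representative firm's profit is π_i = q_i(283 - 2Q) - 117q_i.
First-order condition (treating rivals' output as given): 166 - 4q_i - 2·Σ_{j≠i} q_j = 0.
With identical firms every q_j equals q_i, so Σ_{j≠i} q_j = 2q_i and 166 = 8q_i, giving q_i = 83/4.
Price P = 283 - 2·(249/4) = 317/2.
Rigel's profit: (317/2 - 117)·(83/4) - 555 = 306.1250.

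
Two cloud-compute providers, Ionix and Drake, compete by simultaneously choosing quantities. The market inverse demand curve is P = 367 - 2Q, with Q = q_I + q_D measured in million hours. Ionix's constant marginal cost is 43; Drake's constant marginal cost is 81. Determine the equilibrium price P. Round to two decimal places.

163.67

Ionix's profit: π_I = (367 - 2Q)q_I - (43q_I). Setting ∂π_I/∂q_I = 0: 324 - 4q_I - 2(q_D) = 0.
Drake's profit: π_D = (367 - 2Q)q_D - (81q_D). Setting ∂π_D/∂q_D = 0: 286 - 4q_D - 2(q_I) = 0.
Best responses: q_I = (324 - 2q_D)/4, q_D = (286 - 2q_I)/4.
Substituting one into the other gives q_I = 181/3 and q_D = 124/3.
Total output Q = 305/3, so price P = 367 - 2·(305/3) = 491/3.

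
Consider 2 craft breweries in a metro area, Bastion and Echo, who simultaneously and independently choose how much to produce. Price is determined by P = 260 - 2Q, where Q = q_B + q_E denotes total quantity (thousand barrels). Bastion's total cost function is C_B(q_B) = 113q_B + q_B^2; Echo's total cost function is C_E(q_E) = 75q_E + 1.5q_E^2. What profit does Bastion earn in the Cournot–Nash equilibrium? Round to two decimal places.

Bastion's profit: π_B = (260 - 2Q)q_B - (113q_B + q_B²). Setting ∂π_B/∂q_B = 0: 147 - 6q_B - 2(q_E) = 0.
Echo's first-order condition: 185 - 7q_E - 2(q_B) = 0.
Rearranging gives the reaction functions q_B = (147 - 2q_E)/6 and q_E = (185 - 2q_B)/7.
Solving the pair: q_B = 659/38, q_E = 408/19.
Price P = 260 - 2·(1475/38) = 182.3684.
Bastion's profit: 182.3684·(659/38) - 113·(659/38) - (659/38)² = 902.2458.

902.25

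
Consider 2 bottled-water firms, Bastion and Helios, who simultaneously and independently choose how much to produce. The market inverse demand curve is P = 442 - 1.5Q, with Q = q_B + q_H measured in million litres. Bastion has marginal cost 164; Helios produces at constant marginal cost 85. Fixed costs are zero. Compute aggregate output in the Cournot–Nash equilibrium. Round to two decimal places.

Bastion's profit: π_B = (442 - 1.5Q)q_B - (164q_B). Setting ∂π_B/∂q_B = 0: 278 - 3q_B - (3/2)(q_H) = 0.
Helios's first-order condition: 357 - 3q_H - (3/2)(q_B) = 0.
So q_B = (278 - (3/2)q_H)/3 and q_H = (357 - (3/2)q_B)/3.
Solving the pair: q_B = 398/9, q_H = 872/9.
Total output Q = 398/9 + 872/9 = 1270/9.

141.11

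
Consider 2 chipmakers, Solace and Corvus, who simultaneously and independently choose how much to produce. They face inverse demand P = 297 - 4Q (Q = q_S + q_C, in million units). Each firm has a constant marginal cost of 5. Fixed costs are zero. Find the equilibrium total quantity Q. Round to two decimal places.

48.67

Each firm earns π_i = (297 - 4Q)q_i - 5q_i.
Setting ∂π_i/∂q_i = 0 with rivals' quantities fixed: 292 - 8q_i - 4q_j = 0.
By symmetry each firm produces the same amount; substituting q_j = q_i yields q_i = 292/12 = 73/3.
Total output Q = 73/3 + 73/3 = 146/3.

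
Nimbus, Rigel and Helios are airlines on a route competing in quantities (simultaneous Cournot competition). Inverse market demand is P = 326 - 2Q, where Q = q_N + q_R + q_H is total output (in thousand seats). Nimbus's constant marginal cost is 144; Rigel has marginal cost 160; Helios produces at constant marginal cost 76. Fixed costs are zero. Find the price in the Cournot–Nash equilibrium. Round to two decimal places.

176.50

Nimbus's profit: π_N = (326 - 2Q)q_N - (144q_N). Setting ∂π_N/∂q_N = 0: 182 - 4q_N - 2(q_R + q_H) = 0.
Rigel's first-order condition: 166 - 4q_R - 2(q_N + q_H) = 0.
Helios's profit: π_H = (326 - 2Q)q_H - (76q_H). Setting ∂π_H/∂q_H = 0: 250 - 4q_H - 2(q_N + q_R) = 0.
Adding the 3 first-order conditions: 598 − 8Q = 0, so Q = 299/4.
Back-substituting: q_N = (182 − 299/2)/2 = 65/4, q_R = (166 − 299/2)/2 = 33/4, q_H = (250 − 299/2)/2 = 201/4.
Total output Q = 299/4, so price P = 326 - 2·(299/4) = 353/2.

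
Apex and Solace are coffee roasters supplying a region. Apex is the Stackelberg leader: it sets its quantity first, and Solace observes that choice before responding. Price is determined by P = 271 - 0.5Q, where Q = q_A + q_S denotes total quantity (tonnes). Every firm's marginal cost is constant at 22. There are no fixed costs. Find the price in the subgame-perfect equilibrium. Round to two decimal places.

84.25

The follower Solace best-responds to any q_A: π_S = (271 - 0.5Q)q_S - 22q_S.
Follower FOC: 249 - (1/2)q_A - q_S = 0, so q_S(q_A) = (249 - (1/2)q_A).
The leader anticipates this reaction. Substituting into P = 271 - 0.5Q gives P = 293/2 - (1/4)q_A, so π_A = (293/2 - (1/4)q_A)q_A - 22q_A.
The leader's first-order condition 249/2 - (1/2)q_A = 0 yields q_A = 249.
Then q_S = (249 - (1/2)·249) = 249/2.
Total output Q = 747/2, so price P = 271 - (1/2)·(747/2) = 337/4.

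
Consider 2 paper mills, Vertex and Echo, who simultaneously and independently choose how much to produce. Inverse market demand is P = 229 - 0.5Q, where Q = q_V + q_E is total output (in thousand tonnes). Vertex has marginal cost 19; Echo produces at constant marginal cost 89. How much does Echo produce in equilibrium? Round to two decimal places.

46.67

Vertex's profit: π_V = (229 - 0.5Q)q_V - (19q_V). Setting ∂π_V/∂q_V = 0: 210 - q_V - (1/2)(q_E) = 0.
Echo's first-order condition: 140 - q_E - (1/2)(q_V) = 0.
Best responses: q_V = (210 - (1/2)q_E), q_E = (140 - (1/2)q_V).
Solving the pair: q_V = 560/3, q_E = 140/3.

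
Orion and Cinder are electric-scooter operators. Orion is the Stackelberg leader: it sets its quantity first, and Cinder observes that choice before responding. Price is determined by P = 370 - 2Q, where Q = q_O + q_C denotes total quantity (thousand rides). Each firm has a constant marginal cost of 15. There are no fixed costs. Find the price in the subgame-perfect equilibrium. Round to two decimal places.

The follower Cinder best-responds to any q_O: π_C = (370 - 2Q)q_C - 15q_C.
∂π_C/∂q_C = 355 - 2q_O - 4q_C = 0 gives the reaction function q_C = (355 - 2q_O)/4.
Orion substitutes q_C(q_O) into its own profit: π_O = q_O(370 - 2q_O - (355 - 2q_O)/2) - 15q_O = (385/2 - q_O)q_O - 15q_O.
Maximising: ∂π_O/∂q_O = 355/2 - 2q_O = 0, giving q_O = 355/4.
Then q_C = (355 - 2·(355/4))/4 = 355/8.
Total output Q = 1065/8, so price P = 370 - 2·(1065/8) = 415/4.

103.75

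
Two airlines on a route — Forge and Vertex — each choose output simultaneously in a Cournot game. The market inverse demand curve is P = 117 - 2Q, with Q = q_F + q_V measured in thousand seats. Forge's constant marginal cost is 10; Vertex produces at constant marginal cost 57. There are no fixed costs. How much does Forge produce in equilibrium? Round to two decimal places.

Forge's profit: π_F = (117 - 2Q)q_F - (10q_F). Setting ∂π_F/∂q_F = 0: 107 - 4q_F - 2(q_V) = 0.
Vertex's profit: π_V = (117 - 2Q)q_V - (57q_V). Setting ∂π_V/∂q_V = 0: 60 - 4q_V - 2(q_F) = 0.
Rearranging gives the reaction functions q_F = (107 - 2q_V)/4 and q_V = (60 - 2q_F)/4.
Solving the pair: q_F = 77/3, q_V = 13/6.

25.67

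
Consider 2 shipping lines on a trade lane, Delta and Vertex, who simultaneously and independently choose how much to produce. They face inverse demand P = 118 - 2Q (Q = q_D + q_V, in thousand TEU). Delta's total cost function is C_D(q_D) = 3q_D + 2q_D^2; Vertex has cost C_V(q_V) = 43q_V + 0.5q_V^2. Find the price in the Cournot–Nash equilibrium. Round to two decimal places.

73.83

Delta's profit: π_D = (118 - 2Q)q_D - (3q_D + 2q_D²). Setting ∂π_D/∂q_D = 0: 115 - 8q_D - 2(q_V) = 0.
Vertex's profit: π_V = (118 - 2Q)q_V - (43q_V + (1/2)q_V²). Setting ∂π_V/∂q_V = 0: 75 - 5q_V - 2(q_D) = 0.
Rearranging gives the reaction functions q_D = (115 - 2q_V)/8 and q_V = (75 - 2q_D)/5.
Substituting one into the other gives q_D = 425/36 and q_V = 185/18.
Total output Q = 265/12, so price P = 118 - 2·(265/12) = 443/6.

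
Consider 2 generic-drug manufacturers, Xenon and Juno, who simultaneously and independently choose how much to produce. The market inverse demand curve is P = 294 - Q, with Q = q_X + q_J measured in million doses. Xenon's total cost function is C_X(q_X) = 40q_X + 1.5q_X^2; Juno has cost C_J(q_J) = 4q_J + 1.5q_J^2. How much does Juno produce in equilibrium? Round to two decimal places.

Xenon's profit: π_X = (294 - Q)q_X - (40q_X + (3/2)q_X²). Setting ∂π_X/∂q_X = 0: 254 - 5q_X - (q_J) = 0.
Juno's first-order condition: 290 - 5q_J - (q_X) = 0.
So q_X = (254 - q_J)/5 and q_J = (290 - q_X)/5.
Substituting one into the other gives q_X = 245/6 and q_J = 299/6.

49.83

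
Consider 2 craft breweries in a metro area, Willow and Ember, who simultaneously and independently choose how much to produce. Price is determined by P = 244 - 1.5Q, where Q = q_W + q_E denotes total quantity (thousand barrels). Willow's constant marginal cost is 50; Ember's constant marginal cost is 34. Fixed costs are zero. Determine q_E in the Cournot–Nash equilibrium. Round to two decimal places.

50.22

Willow's profit: π_W = (244 - 1.5Q)q_W - (50q_W). Setting ∂π_W/∂q_W = 0: 194 - 3q_W - (3/2)(q_E) = 0.
Ember's profit: π_E = (244 - 1.5Q)q_E - (34q_E). Setting ∂π_E/∂q_E = 0: 210 - 3q_E - (3/2)(q_W) = 0.
Rearranging gives the reaction functions q_W = (194 - (3/2)q_E)/3 and q_E = (210 - (3/2)q_W)/3.
Substituting one into the other gives q_W = 356/9 and q_E = 452/9.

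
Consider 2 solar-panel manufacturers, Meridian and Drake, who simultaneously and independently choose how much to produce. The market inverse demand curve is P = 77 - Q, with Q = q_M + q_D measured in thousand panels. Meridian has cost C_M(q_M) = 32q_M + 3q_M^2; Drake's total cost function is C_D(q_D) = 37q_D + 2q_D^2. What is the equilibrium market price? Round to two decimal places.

Meridian's profit: π_M = (77 - Q)q_M - (32q_M + 3q_M²). Setting ∂π_M/∂q_M = 0: 45 - 8q_M - (q_D) = 0.
Drake's profit: π_D = (77 - Q)q_D - (37q_D + 2q_D²). Setting ∂π_D/∂q_D = 0: 40 - 6q_D - (q_M) = 0.
Best responses: q_M = (45 - q_D)/8, q_D = (40 - q_M)/6.
Substituting one into the other gives q_M = 230/47 and q_D = 275/47.
Total output Q = 505/47, so price P = 77 - 505/47 = 66.2553.

66.26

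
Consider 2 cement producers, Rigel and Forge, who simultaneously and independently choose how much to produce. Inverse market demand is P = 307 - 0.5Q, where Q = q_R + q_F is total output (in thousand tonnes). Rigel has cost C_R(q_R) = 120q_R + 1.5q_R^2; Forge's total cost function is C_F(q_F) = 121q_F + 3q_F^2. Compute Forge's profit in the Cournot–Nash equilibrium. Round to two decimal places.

1923.25

Rigel's profit: π_R = (307 - 0.5Q)q_R - (120q_R + (3/2)q_R²). Setting ∂π_R/∂q_R = 0: 187 - 4q_R - (1/2)(q_F) = 0.
Forge's first-order condition: 186 - 7q_F - (1/2)(q_R) = 0.
Best responses: q_R = (187 - (1/2)q_F)/4, q_F = (186 - (1/2)q_R)/7.
Substituting one into the other gives q_R = 43.8198 and q_F = 23.4414.
Price P = 307 - (1/2)·67.2613 = 273.3694.
Forge's profit: 273.3694·23.4414 - 121·23.4414 - 3·23.4414² = 1923.2541.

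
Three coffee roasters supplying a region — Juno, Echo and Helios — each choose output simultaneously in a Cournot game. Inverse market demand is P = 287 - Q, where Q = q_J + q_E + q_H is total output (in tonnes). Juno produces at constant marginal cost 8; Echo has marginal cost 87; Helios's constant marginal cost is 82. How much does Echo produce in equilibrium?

Juno's profit: π_J = (287 - Q)q_J - (8q_J). Setting ∂π_J/∂q_J = 0: 279 - 2q_J - (q_E + q_H) = 0.
Echo's profit: π_E = (287 - Q)q_E - (87q_E). Setting ∂π_E/∂q_E = 0: 200 - 2q_E - (q_J + q_H) = 0.
Helios's first-order condition: 205 - 2q_H - (q_J + q_E) = 0.
Adding the 3 first-order conditions: 684 − 4Q = 0, so Q = 171.
Back-substituting: q_J = (279 − 171) = 108, q_E = (200 − 171) = 29, q_H = (205 − 171) = 34.

29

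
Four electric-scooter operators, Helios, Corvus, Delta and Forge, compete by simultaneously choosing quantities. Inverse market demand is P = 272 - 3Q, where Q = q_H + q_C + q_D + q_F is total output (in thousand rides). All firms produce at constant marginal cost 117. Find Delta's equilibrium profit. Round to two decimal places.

Each firm earns π_i = (272 - 3Q)q_i - 117q_i.
Setting ∂π_i/∂q_i = 0 with rivals' quantities fixed: 155 - 6q_i - 3·Σ_{j≠i} q_j = 0.
By symmetry each firm produces the same amount; substituting Σ_{j≠i} q_j = 3q_i yields q_i = 155/15 = 31/3.
Price P = 272 - 3·(124/3) = 148.
Delta's profit: (148 - 117)·(31/3) = 961/3.

320.33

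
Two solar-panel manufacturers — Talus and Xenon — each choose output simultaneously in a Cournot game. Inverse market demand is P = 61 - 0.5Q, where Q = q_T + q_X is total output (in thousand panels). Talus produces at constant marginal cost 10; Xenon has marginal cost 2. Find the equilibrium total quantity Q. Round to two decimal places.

73.33

Talus's profit: π_T = (61 - 0.5Q)q_T - (10q_T). Setting ∂π_T/∂q_T = 0: 51 - q_T - (1/2)(q_X) = 0.
Xenon's first-order condition: 59 - q_X - (1/2)(q_T) = 0.
So q_T = (51 - (1/2)q_X) and q_X = (59 - (1/2)q_T).
Solving the pair: q_T = 86/3, q_X = 134/3.
Total output Q = 86/3 + 134/3 = 220/3.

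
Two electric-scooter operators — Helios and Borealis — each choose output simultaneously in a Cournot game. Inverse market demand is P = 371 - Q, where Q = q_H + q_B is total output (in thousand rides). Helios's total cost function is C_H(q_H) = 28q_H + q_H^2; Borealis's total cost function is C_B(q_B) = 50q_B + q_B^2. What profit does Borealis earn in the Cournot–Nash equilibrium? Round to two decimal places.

Helios's profit: π_H = (371 - Q)q_H - (28q_H + q_H²). Setting ∂π_H/∂q_H = 0: 343 - 4q_H - (q_B) = 0.
Borealis's first-order condition: 321 - 4q_B - (q_H) = 0.
Rearranging gives the reaction functions q_H = (343 - q_B)/4 and q_B = (321 - q_H)/4.
Solving the pair: q_H = 1051/15, q_B = 941/15.
Price P = 371 - 664/5 = 1191/5.
Borealis's profit: (1191/5)·(941/15) - 50·(941/15) - (941/15)² = 7870.9422.

7870.94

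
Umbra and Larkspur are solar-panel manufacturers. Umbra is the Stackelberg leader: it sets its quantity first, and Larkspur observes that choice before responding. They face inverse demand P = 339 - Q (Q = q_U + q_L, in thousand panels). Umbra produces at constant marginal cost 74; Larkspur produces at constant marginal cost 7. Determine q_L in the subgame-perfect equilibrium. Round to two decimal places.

116.50

Solve by backward induction. Given q_U, the follower Larkspur maximises π_L = (339 - q_U - q_L)q_L - 7q_L.
Follower FOC: 332 - q_U - 2q_L = 0, so q_L(q_U) = (332 - q_U)/2.
The leader anticipates this reaction. Substituting into P = 339 - Q gives P = 173 - (1/2)q_U, so π_U = (173 - (1/2)q_U)q_U - 74q_U.
The leader's first-order condition 99 - q_U = 0 yields q_U = 99.
Then q_L = (332 - 99)/2 = 233/2.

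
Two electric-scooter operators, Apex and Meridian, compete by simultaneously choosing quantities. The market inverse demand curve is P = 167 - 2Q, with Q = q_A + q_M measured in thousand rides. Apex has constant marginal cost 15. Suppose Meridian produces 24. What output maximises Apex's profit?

26

With the rival's output fixed at 24, Apex's profit is π_A = (167 - 2·24 - 2q_A)q_A - (15q_A) = (119 - 2q_A)q_A - (15q_A).
∂π_A/∂q_A = 104 - 4q_A = 0, so q_A = 26.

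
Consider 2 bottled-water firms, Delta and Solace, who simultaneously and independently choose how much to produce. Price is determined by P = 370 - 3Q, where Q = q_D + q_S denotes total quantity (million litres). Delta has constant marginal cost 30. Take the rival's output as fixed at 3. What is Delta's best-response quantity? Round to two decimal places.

55.17

With the rival's output fixed at 3, Delta's profit is π_D = (370 - 3·3 - 3q_D)q_D - (30q_D) = (361 - 3q_D)q_D - (30q_D).
∂π_D/∂q_D = 331 - 6q_D = 0, so q_D = 331/6.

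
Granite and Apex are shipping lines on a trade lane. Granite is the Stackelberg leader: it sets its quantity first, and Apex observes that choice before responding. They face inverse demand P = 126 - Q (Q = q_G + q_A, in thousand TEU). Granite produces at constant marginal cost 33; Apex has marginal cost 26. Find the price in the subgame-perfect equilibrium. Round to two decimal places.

54.50

The follower Apex best-responds to any q_G: π_A = (126 - Q)q_A - 26q_A.
Follower FOC: 100 - q_G - 2q_A = 0, so q_A(q_G) = (100 - q_G)/2.
Granite substitutes q_A(q_G) into its own profit: π_G = q_G(126 - q_G - (100 - q_G)/2) - 33q_G = (76 - (1/2)q_G)q_G - 33q_G.
The leader's first-order condition 43 - q_G = 0 yields q_G = 43.
Then q_A = (100 - 43)/2 = 57/2.
Total output Q = 143/2, so price P = 126 - 143/2 = 109/2.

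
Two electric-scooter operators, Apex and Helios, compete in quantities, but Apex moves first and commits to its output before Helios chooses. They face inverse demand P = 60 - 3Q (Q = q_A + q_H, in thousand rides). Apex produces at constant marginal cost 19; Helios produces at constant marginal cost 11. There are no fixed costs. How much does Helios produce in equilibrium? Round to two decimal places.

5.42

Solve by backward induction. Given q_A, the follower Helios maximises π_H = (60 - 3q_A - 3q_H)q_H - 11q_H.
Setting the follower's marginal profit to zero, 49 - 3q_A - 6q_H = 0, i.e. q_H = (49 - 3q_A)/6.
The leader anticipates this reaction. Substituting into P = 60 - 3Q gives P = 71/2 - (3/2)q_A, so π_A = (71/2 - (3/2)q_A)q_A - 19q_A.
Maximising: ∂π_A/∂q_A = 33/2 - 3q_A = 0, giving q_A = 11/2.
Then q_H = (49 - 3·(11/2))/6 = 65/12.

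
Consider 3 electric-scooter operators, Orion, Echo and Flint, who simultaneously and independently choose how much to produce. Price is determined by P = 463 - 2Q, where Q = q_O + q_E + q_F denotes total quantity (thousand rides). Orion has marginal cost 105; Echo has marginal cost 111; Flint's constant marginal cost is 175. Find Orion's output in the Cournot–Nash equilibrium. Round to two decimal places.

Orion's profit: π_O = (463 - 2Q)q_O - (105q_O). Setting ∂π_O/∂q_O = 0: 358 - 4q_O - 2(q_E + q_F) = 0.
Echo's first-order condition: 352 - 4q_E - 2(q_O + q_F) = 0.
Flint's first-order condition: 288 - 4q_F - 2(q_O + q_E) = 0.
Adding the 3 first-order conditions: 998 − 8Q = 0, so Q = 499/4.
Back-substituting: q_O = (358 − 499/2)/2 = 217/4, q_E = (352 − 499/2)/2 = 205/4, q_F = (288 − 499/2)/2 = 77/4.

54.25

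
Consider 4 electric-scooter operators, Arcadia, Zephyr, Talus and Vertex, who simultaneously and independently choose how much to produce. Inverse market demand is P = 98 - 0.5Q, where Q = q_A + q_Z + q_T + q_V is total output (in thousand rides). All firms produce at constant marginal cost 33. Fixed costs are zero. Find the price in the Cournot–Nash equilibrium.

46

Each firm earns π_i = (98 - 0.5Q)q_i - 33q_i.
Setting ∂π_i/∂q_i = 0 with rivals' quantities fixed: 65 - q_i - (1/2)·Σ_{j≠i} q_j = 0.
By symmetry each firm produces the same amount; substituting Σ_{j≠i} q_j = 3q_i yields q_i = 65/(5/2) = 26.
Total output Q = 104, so price P = 98 - (1/2)·104 = 46.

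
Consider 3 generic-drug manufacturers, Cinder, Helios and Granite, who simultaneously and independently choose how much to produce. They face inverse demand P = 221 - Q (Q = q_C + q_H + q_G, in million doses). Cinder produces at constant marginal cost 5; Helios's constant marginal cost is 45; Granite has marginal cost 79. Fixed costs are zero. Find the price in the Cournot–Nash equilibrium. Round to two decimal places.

87.50

Cinder's profit: π_C = (221 - Q)q_C - (5q_C). Setting ∂π_C/∂q_C = 0: 216 - 2q_C - (q_H + q_G) = 0.
Helios's profit: π_H = (221 - Q)q_H - (45q_H). Setting ∂π_H/∂q_H = 0: 176 - 2q_H - (q_C + q_G) = 0.
Granite's profit: π_G = (221 - Q)q_G - (79q_G). Setting ∂π_G/∂q_G = 0: 142 - 2q_G - (q_C + q_H) = 0.
Adding the 3 conditions: 534 − 2Q − 2Q = 0, i.e. Q = 267/2.
Back-substituting: q_C = (216 − 267/2) = 165/2, q_H = (176 − 267/2) = 85/2, q_G = (142 − 267/2) = 17/2.
Total output Q = 267/2, so price P = 221 - 267/2 = 175/2.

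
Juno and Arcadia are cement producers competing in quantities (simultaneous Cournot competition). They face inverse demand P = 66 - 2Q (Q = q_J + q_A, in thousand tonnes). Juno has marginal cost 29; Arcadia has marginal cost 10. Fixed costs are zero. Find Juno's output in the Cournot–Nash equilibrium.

Juno's profit: π_J = (66 - 2Q)q_J - (29q_J). Setting ∂π_J/∂q_J = 0: 37 - 4q_J - 2(q_A) = 0.
Arcadia's profit: π_A = (66 - 2Q)q_A - (10q_A). Setting ∂π_A/∂q_A = 0: 56 - 4q_A - 2(q_J) = 0.
Rearranging gives the reaction functions q_J = (37 - 2q_A)/4 and q_A = (56 - 2q_J)/4.
Substituting one into the other gives q_J = 3 and q_A = 25/2.

3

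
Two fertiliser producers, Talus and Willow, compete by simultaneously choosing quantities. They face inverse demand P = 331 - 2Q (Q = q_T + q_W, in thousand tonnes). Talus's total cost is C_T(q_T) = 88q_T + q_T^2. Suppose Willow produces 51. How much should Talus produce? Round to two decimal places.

23.50

With the rival's output fixed at 51, Talus's profit is π_T = (331 - 2·51 - 2q_T)q_T - (88q_T + q_T²) = (229 - 2q_T)q_T - (88q_T + q_T²).
∂π_T/∂q_T = 141 - 6q_T = 0, so q_T = 47/2.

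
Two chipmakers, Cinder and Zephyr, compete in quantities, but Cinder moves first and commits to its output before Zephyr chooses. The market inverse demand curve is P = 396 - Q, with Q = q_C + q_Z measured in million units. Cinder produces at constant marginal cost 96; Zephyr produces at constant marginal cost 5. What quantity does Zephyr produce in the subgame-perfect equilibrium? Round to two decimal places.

Solve by backward induction. Given q_C, the follower Zephyr maximises π_Z = (396 - q_C - q_Z)q_Z - 5q_Z.
∂π_Z/∂q_Z = 391 - q_C - 2q_Z = 0 gives the reaction function q_Z = (391 - q_C)/2.
Cinder substitutes q_Z(q_C) into its own profit: π_C = q_C(396 - q_C - (391 - q_C)/2) - 96q_C = (401/2 - (1/2)q_C)q_C - 96q_C.
Maximising: ∂π_C/∂q_C = 209/2 - q_C = 0, giving q_C = 209/2.
Then q_Z = (391 - 209/2)/2 = 573/4.

143.25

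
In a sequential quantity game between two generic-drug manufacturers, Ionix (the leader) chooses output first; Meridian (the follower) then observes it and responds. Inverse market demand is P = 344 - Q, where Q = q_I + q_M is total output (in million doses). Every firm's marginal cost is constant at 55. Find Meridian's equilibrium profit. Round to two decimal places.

5220.06

Solve by backward induction. Given q_I, the follower Meridian maximises π_M = (344 - q_I - q_M)q_M - 55q_M.
∂π_M/∂q_M = 289 - q_I - 2q_M = 0 gives the reaction function q_M = (289 - q_I)/2.
Ionix substitutes q_M(q_I) into its own profit: π_I = q_I(344 - q_I - (289 - q_I)/2) - 55q_I = (399/2 - (1/2)q_I)q_I - 55q_I.
The leader's first-order condition 289/2 - q_I = 0 yields q_I = 289/2.
Then q_M = (289 - 289/2)/2 = 289/4.
Price P = 344 - 867/4 = 509/4.
Meridian's profit: (509/4 - 55)·(289/4) = 5220.0625.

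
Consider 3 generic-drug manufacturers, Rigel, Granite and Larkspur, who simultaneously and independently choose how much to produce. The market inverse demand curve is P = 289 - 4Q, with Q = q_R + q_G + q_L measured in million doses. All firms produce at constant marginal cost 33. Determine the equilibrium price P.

A representative firm's profit is π_i = q_i(289 - 4Q) - 33q_i.
Setting ∂π_i/∂q_i = 0 with rivals' quantities fixed: 256 - 8q_i - 4·Σ_{j≠i} q_j = 0.
With identical firms every q_j equals q_i, so Σ_{j≠i} q_j = 2q_i and 256 = 16q_i, giving q_i = 16.
Total output Q = 48, so price P = 289 - 4·48 = 97.

97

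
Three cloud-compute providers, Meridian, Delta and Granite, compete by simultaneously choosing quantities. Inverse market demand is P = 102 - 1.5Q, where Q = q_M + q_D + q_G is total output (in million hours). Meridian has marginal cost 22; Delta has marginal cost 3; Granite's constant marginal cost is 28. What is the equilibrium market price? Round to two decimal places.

Meridian's profit: π_M = (102 - 1.5Q)q_M - (22q_M). Setting ∂π_M/∂q_M = 0: 80 - 3q_M - (3/2)(q_D + q_G) = 0.
Delta's first-order condition: 99 - 3q_D - (3/2)(q_M + q_G) = 0.
Granite's profit: π_G = (102 - 1.5Q)q_G - (28q_G). Setting ∂π_G/∂q_G = 0: 74 - 3q_G - (3/2)(q_M + q_D) = 0.
Summing all 3 equations gives 253 − 6Q = 0, hence Q = 253/6.
Back-substituting: q_M = (80 − 253/4)/(3/2) = 67/6, q_D = (99 − 253/4)/(3/2) = 143/6, q_G = (74 − 253/4)/(3/2) = 43/6.
Total output Q = 253/6, so price P = 102 - (3/2)·(253/6) = 155/4.

38.75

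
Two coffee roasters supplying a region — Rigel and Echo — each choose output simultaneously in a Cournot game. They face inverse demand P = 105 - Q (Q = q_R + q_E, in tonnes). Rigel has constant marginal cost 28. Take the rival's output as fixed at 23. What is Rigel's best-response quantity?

27

With the rival's output fixed at 23, Rigel's profit is π_R = (105 - 23 - q_R)q_R - (28q_R) = (82 - q_R)q_R - (28q_R).
∂π_R/∂q_R = 54 - 2q_R = 0, so q_R = 27.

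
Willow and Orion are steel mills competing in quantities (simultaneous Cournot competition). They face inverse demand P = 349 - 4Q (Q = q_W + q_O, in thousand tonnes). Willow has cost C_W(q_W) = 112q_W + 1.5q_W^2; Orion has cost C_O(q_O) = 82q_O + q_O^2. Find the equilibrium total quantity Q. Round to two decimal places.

35.01

Willow's profit: π_W = (349 - 4Q)q_W - (112q_W + (3/2)q_W²). Setting ∂π_W/∂q_W = 0: 237 - 11q_W - 4(q_O) = 0.
Orion's first-order condition: 267 - 10q_O - 4(q_W) = 0.
So q_W = (237 - 4q_O)/11 and q_O = (267 - 4q_W)/10.
Solving the pair: q_W = 651/47, q_O = 1989/94.
Total output Q = 651/47 + 1989/94 = 35.0106.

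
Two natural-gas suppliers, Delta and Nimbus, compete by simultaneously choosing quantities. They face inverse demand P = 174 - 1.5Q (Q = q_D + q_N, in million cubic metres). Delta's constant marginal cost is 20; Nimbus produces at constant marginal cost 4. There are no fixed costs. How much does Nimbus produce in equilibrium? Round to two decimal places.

Delta's profit: π_D = (174 - 1.5Q)q_D - (20q_D). Setting ∂π_D/∂q_D = 0: 154 - 3q_D - (3/2)(q_N) = 0.
Nimbus's first-order condition: 170 - 3q_N - (3/2)(q_D) = 0.
Rearranging gives the reaction functions q_D = (154 - (3/2)q_N)/3 and q_N = (170 - (3/2)q_D)/3.
Solving the pair: q_D = 92/3, q_N = 124/3.

41.33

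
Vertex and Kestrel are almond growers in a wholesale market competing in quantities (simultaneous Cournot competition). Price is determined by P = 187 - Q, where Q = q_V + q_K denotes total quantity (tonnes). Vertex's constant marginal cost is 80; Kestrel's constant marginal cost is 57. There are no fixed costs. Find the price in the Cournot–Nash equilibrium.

108

Vertex's profit: π_V = (187 - Q)q_V - (80q_V). Setting ∂π_V/∂q_V = 0: 107 - 2q_V - (q_K) = 0.
Kestrel's first-order condition: 130 - 2q_K - (q_V) = 0.
Best responses: q_V = (107 - q_K)/2, q_K = (130 - q_V)/2.
Solving the pair: q_V = 28, q_K = 51.
Total output Q = 79, so price P = 187 - 79 = 108.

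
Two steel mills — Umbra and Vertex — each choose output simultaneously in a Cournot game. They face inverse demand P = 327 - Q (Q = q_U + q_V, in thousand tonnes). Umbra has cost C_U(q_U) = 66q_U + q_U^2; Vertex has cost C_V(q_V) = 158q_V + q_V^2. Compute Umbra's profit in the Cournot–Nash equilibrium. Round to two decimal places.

6805.56

Umbra's profit: π_U = (327 - Q)q_U - (66q_U + q_U²). Setting ∂π_U/∂q_U = 0: 261 - 4q_U - (q_V) = 0.
Vertex's first-order condition: 169 - 4q_V - (q_U) = 0.
So q_U = (261 - q_V)/4 and q_V = (169 - q_U)/4.
Solving the pair: q_U = 175/3, q_V = 83/3.
Price P = 327 - 86 = 241.
Umbra's profit: 241·(175/3) - 66·(175/3) - (175/3)² = 6805.5556.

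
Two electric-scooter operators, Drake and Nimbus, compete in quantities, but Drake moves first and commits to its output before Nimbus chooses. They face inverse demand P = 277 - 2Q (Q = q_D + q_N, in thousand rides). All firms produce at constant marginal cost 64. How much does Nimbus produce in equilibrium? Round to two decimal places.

26.63

Solve by backward induction. Given q_D, the follower Nimbus maximises π_N = (277 - 2q_D - 2q_N)q_N - 64q_N.
∂π_N/∂q_N = 213 - 2q_D - 4q_N = 0 gives the reaction function q_N = (213 - 2q_D)/4.
The leader anticipates this reaction. Substituting into P = 277 - 2Q gives P = 341/2 - q_D, so π_D = (341/2 - q_D)q_D - 64q_D.
Leader FOC: 213/2 - 2q_D = 0, so q_D = 213/4.
Then q_N = (213 - 2·(213/4))/4 = 213/8.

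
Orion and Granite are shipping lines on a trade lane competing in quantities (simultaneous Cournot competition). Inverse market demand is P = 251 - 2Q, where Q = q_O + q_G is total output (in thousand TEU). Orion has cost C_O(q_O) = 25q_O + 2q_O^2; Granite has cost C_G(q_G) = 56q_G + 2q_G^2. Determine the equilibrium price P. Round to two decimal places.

166.80

Orion's profit: π_O = (251 - 2Q)q_O - (25q_O + 2q_O²). Setting ∂π_O/∂q_O = 0: 226 - 8q_O - 2(q_G) = 0.
Granite's first-order condition: 195 - 8q_G - 2(q_O) = 0.
So q_O = (226 - 2q_G)/8 and q_G = (195 - 2q_O)/8.
Solving the pair: q_O = 709/30, q_G = 277/15.
Total output Q = 421/10, so price P = 251 - 2·(421/10) = 834/5.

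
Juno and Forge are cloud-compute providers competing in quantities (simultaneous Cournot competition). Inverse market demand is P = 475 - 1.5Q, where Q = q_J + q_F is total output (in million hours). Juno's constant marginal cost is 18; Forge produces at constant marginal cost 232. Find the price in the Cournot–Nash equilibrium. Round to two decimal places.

Juno's profit: π_J = (475 - 1.5Q)q_J - (18q_J). Setting ∂π_J/∂q_J = 0: 457 - 3q_J - (3/2)(q_F) = 0.
Forge's profit: π_F = (475 - 1.5Q)q_F - (232q_F). Setting ∂π_F/∂q_F = 0: 243 - 3q_F - (3/2)(q_J) = 0.
Best responses: q_J = (457 - (3/2)q_F)/3, q_F = (243 - (3/2)q_J)/3.
Substituting one into the other gives q_J = 1342/9 and q_F = 58/9.
Total output Q = 1400/9, so price P = 475 - (3/2)·(1400/9) = 725/3.

241.67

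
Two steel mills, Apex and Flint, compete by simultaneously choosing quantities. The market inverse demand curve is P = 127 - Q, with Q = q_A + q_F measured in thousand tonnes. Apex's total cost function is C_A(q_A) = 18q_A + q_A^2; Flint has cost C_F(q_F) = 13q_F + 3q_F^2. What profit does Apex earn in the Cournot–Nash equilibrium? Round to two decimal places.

Apex's profit: π_A = (127 - Q)q_A - (18q_A + q_A²). Setting ∂π_A/∂q_A = 0: 109 - 4q_A - (q_F) = 0.
Flint's first-order condition: 114 - 8q_F - (q_A) = 0.
Rearranging gives the reaction functions q_A = (109 - q_F)/4 and q_F = (114 - q_A)/8.
Solving the pair: q_A = 758/31, q_F = 347/31.
Price P = 127 - 1105/31 = 91.3548.
Apex's profit: 91.3548·(758/31) - 18·(758/31) - (758/31)² = 1195.7627.

1195.76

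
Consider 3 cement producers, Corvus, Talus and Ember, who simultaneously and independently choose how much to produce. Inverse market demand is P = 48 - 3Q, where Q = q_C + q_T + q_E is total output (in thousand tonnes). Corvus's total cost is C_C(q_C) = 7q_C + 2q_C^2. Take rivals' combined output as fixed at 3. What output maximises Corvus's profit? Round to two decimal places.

3.20

With rivals' combined output fixed at 3, Corvus's profit is π_C = (48 - 3·3 - 3q_C)q_C - (7q_C + 2q_C²) = (39 - 3q_C)q_C - (7q_C + 2q_C²).
∂π_C/∂q_C = 32 - 10q_C = 0, so q_C = 16/5.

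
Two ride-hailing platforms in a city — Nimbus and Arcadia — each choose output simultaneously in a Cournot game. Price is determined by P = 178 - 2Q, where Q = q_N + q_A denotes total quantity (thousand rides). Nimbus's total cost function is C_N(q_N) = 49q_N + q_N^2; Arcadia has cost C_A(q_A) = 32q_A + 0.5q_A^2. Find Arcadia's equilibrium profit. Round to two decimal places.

1412.44

Nimbus's profit: π_N = (178 - 2Q)q_N - (49q_N + q_N²). Setting ∂π_N/∂q_N = 0: 129 - 6q_N - 2(q_A) = 0.
Arcadia's profit: π_A = (178 - 2Q)q_A - (32q_A + (1/2)q_A²). Setting ∂π_A/∂q_A = 0: 146 - 5q_A - 2(q_N) = 0.
So q_N = (129 - 2q_A)/6 and q_A = (146 - 2q_N)/5.
Substituting one into the other gives q_N = 353/26 and q_A = 309/13.
Price P = 178 - 2·(971/26) = 1343/13.
Arcadia's profit: (1343/13)·(309/13) - 32·(309/13) - (1/2)(309/13)² = 1412.4408.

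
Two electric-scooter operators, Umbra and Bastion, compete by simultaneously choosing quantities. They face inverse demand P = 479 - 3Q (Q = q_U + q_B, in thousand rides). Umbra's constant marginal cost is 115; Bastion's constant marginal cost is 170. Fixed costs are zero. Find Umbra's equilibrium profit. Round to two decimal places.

6502.26

Umbra's profit: π_U = (479 - 3Q)q_U - (115q_U). Setting ∂π_U/∂q_U = 0: 364 - 6q_U - 3(q_B) = 0.
Bastion's first-order condition: 309 - 6q_B - 3(q_U) = 0.
Best responses: q_U = (364 - 3q_B)/6, q_B = (309 - 3q_U)/6.
Solving the pair: q_U = 419/9, q_B = 254/9.
Price P = 479 - 3·(673/9) = 764/3.
Umbra's profit: (764/3 - 115)·(419/9) = 6502.2593.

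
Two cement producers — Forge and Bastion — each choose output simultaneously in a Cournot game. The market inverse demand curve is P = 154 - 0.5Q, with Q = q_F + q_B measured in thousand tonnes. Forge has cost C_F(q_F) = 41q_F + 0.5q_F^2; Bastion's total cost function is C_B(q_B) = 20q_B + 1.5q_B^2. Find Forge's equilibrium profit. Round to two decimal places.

Forge's profit: π_F = (154 - 0.5Q)q_F - (41q_F + (1/2)q_F²). Setting ∂π_F/∂q_F = 0: 113 - 2q_F - (1/2)(q_B) = 0.
Bastion's profit: π_B = (154 - 0.5Q)q_B - (20q_B + (3/2)q_B²). Setting ∂π_B/∂q_B = 0: 134 - 4q_B - (1/2)(q_F) = 0.
Rearranging gives the reaction functions q_F = (113 - (1/2)q_B)/2 and q_B = (134 - (1/2)q_F)/4.
Solving the pair: q_F = 1540/31, q_B = 846/31.
Price P = 154 - (1/2)·76.9677 = 115.5161.
Forge's profit: 115.5161·(1540/31) - 41·(1540/31) - (1/2)(1540/31)² = 2467.8460.

2467.85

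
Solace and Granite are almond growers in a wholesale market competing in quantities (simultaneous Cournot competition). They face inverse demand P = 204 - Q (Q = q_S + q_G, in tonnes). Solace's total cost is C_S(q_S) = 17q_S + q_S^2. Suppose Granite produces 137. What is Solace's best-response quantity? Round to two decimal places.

12.50

With the rival's output fixed at 137, Solace's profit is π_S = (204 - 137 - q_S)q_S - (17q_S + q_S²) = (67 - q_S)q_S - (17q_S + q_S²).
∂π_S/∂q_S = 50 - 4q_S = 0, so q_S = 25/2.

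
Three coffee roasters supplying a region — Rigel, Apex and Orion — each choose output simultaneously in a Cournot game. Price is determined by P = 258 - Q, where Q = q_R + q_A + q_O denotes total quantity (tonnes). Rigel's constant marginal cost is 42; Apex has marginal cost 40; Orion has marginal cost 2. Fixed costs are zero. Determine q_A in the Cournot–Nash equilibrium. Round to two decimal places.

45.50

Rigel's profit: π_R = (258 - Q)q_R - (42q_R). Setting ∂π_R/∂q_R = 0: 216 - 2q_R - (q_A + q_O) = 0.
Apex's profit: π_A = (258 - Q)q_A - (40q_A). Setting ∂π_A/∂q_A = 0: 218 - 2q_A - (q_R + q_O) = 0.
Orion's first-order condition: 256 - 2q_O - (q_R + q_A) = 0.
Adding the 3 conditions: 690 − 2Q − 2Q = 0, i.e. Q = 345/2.
Back-substituting: q_R = (216 − 345/2) = 87/2, q_A = (218 − 345/2) = 91/2, q_O = (256 − 345/2) = 167/2.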